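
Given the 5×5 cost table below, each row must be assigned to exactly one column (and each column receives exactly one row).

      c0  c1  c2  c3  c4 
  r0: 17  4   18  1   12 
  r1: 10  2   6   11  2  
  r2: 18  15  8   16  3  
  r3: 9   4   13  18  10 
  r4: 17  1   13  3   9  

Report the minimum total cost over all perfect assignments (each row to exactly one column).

optimal assignment: row0→col3 (cost 1), row1→col2 (cost 6), row2→col4 (cost 3), row3→col0 (cost 9), row4→col1 (cost 1)
total = 1 + 6 + 3 + 9 + 1 = 20

Minimum assignment cost: 20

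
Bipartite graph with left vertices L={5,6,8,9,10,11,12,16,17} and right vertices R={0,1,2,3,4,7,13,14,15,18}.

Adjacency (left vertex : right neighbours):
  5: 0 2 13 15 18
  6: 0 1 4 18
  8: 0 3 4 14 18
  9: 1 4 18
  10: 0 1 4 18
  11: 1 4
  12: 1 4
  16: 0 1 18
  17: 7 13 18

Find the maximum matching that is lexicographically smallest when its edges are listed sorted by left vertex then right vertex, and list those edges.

Lex-smallest maximum matching: {(5,2), (6,0), (8,3), (9,1), (10,4), (16,18), (17,7)}

|M| = 7 (so the lex-smallest maximum matching has 7 edges)
process left vertices in ascending order; for each, take the smallest-labelled available neighbour that still permits 7 edges overall, or leave it unmatched if none does
lex-smallest matching: {5-2, 6-0, 8-3, 9-1, 10-4, 16-18, 17-7}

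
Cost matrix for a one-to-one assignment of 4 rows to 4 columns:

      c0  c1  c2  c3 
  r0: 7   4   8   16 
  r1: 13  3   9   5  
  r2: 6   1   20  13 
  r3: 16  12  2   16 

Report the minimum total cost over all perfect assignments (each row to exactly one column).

Minimum assignment cost: 15

optimal assignment: row0→col0 (cost 7), row1→col3 (cost 5), row2→col1 (cost 1), row3→col2 (cost 2)
total = 7 + 5 + 1 + 2 = 15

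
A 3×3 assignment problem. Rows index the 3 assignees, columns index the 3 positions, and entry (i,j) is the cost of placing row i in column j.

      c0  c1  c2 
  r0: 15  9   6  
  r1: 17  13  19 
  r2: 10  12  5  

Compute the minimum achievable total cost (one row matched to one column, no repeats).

optimal assignment: row0→col2 (cost 6), row1→col1 (cost 13), row2→col0 (cost 10)
total = 6 + 13 + 10 = 29

Minimum assignment cost: 29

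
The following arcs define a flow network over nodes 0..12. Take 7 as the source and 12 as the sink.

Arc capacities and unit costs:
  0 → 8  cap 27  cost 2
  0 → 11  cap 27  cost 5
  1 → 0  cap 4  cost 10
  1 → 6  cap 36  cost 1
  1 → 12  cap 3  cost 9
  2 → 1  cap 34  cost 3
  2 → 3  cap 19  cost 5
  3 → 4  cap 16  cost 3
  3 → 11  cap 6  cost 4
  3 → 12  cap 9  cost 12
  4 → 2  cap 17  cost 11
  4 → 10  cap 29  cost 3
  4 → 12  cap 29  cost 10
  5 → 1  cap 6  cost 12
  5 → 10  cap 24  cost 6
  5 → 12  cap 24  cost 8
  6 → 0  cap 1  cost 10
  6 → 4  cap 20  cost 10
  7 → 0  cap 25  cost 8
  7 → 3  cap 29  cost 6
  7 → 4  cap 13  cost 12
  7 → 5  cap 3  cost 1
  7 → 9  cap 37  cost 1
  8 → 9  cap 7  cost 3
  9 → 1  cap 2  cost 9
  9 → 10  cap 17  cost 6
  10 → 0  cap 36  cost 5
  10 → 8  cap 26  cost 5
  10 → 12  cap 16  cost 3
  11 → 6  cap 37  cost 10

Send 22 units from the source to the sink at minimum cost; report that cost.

Minimum cost for 22 units: 241

shortest-cost path #1: 7→5→12 push 3 @ unit cost 9 (adds 27)
shortest-cost path #2: 7→9→10→12 push 16 @ unit cost 10 (adds 160)
shortest-cost path #3: 7→3→12 push 3 @ unit cost 18 (adds 54)
total cost = 241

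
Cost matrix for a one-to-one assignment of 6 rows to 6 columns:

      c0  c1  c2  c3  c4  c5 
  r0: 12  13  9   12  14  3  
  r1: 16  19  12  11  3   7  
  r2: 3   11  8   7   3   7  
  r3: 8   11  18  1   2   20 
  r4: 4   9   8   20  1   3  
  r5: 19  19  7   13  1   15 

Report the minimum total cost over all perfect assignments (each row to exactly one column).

optimal assignment: row0→col5 (cost 3), row1→col4 (cost 3), row2→col0 (cost 3), row3→col3 (cost 1), row4→col1 (cost 9), row5→col2 (cost 7)
total = 3 + 3 + 3 + 1 + 9 + 7 = 26

Minimum assignment cost: 26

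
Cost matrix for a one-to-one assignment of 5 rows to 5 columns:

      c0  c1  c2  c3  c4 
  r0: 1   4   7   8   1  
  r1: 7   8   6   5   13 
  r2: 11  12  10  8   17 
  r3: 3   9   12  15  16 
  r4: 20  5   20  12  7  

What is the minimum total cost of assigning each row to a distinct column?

optimal assignment: row0→col4 (cost 1), row1→col2 (cost 6), row2→col3 (cost 8), row3→col0 (cost 3), row4→col1 (cost 5)
total = 1 + 6 + 8 + 3 + 5 = 23

Minimum assignment cost: 23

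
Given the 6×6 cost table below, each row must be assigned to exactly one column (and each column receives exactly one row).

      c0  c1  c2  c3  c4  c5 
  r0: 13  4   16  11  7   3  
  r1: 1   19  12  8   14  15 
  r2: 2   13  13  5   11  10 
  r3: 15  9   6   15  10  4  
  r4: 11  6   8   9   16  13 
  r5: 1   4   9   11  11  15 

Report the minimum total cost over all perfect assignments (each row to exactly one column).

Minimum assignment cost: 29

optimal assignment: row0→col4 (cost 7), row1→col0 (cost 1), row2→col3 (cost 5), row3→col5 (cost 4), row4→col2 (cost 8), row5→col1 (cost 4)
total = 7 + 1 + 5 + 4 + 8 + 4 = 29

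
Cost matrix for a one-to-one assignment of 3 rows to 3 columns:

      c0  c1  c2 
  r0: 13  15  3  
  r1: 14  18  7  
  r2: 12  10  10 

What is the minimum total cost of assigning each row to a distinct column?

Minimum assignment cost: 27

optimal assignment: row0→col2 (cost 3), row1→col0 (cost 14), row2→col1 (cost 10)
total = 3 + 14 + 10 = 27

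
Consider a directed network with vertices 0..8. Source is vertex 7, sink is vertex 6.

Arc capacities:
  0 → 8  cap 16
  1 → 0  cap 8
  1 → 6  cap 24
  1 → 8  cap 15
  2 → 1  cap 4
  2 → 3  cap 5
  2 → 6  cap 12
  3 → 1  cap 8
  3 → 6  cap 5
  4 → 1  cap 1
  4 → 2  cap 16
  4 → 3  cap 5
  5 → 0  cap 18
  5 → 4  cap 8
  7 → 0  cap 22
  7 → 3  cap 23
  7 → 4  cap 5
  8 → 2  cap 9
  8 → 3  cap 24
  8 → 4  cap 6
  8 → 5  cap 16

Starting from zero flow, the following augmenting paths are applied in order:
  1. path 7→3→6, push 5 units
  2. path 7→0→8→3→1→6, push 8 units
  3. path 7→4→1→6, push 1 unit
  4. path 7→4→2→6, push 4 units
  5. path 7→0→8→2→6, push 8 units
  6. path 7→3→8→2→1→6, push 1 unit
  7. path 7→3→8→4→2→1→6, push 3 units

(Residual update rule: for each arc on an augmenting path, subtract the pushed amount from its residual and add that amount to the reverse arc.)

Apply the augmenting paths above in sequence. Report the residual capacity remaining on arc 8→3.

after path 1 (7→3→6, push 5): res(8,3)=24
after path 2 (7→0→8→3→1→6, push 8): res(8,3)=16
after path 3 (7→4→1→6, push 1): res(8,3)=16
after path 4 (7→4→2→6, push 4): res(8,3)=16
after path 5 (7→0→8→2→6, push 8): res(8,3)=16
after path 6 (7→3→8→2→1→6, push 1): res(8,3)=17
after path 7 (7→3→8→4→2→1→6, push 3): res(8,3)=20

Residual capacity of (8,3): 20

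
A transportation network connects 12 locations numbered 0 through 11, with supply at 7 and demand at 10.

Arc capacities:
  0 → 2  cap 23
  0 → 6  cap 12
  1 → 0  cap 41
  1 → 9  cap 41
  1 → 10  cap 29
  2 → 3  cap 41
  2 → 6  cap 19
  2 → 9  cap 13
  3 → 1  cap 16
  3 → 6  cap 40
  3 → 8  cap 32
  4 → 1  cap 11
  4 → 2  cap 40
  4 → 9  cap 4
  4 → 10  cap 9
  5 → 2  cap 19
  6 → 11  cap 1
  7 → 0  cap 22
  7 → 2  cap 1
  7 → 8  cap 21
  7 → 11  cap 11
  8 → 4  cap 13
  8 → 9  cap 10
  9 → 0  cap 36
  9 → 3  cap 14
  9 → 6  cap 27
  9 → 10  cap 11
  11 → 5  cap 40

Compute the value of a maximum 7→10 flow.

augment #1: 7→2→9→10 bottleneck 1, total now 1
augment #2: 7→8→4→10 bottleneck 9, total now 10
augment #3: 7→8→9→10 bottleneck 10, total now 20
augment #4: 7→8→4→1→10 bottleneck 2, total now 22
augment #5: 7→0→2→3→1→10 bottleneck 16, total now 38
augment #6: 7→0→2→3→8→4→1→10 bottleneck 2, total now 40

Maximum flow value: 40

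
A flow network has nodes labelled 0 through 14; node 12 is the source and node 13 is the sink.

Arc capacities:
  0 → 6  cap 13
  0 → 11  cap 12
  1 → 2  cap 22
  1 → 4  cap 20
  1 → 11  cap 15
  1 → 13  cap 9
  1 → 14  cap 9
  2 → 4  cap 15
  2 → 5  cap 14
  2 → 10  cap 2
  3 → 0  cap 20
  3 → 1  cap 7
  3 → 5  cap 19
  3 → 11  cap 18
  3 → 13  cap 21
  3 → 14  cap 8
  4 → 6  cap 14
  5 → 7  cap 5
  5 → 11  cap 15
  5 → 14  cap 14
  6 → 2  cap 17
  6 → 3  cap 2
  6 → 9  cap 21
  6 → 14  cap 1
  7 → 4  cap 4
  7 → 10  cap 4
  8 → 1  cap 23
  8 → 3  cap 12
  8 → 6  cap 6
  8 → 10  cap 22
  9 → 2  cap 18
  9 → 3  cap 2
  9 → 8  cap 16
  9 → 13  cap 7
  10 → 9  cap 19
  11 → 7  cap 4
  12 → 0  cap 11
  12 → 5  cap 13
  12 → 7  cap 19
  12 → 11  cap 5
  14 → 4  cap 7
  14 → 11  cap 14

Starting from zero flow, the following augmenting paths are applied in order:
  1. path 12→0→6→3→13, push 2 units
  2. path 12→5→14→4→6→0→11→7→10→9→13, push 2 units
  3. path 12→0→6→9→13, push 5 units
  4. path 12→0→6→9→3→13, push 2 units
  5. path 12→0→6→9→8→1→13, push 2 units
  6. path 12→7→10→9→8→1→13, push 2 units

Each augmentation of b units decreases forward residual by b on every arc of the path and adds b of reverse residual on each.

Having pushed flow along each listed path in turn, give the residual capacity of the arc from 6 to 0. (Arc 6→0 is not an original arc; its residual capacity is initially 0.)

after path 1 (12→0→6→3→13, push 2): res(6,0)=2
after path 2 (12→5→14→4→6→0→11→7→10→9→13, push 2): res(6,0)=0
after path 3 (12→0→6→9→13, push 5): res(6,0)=5
after path 4 (12→0→6→9→3→13, push 2): res(6,0)=7
after path 5 (12→0→6→9→8→1→13, push 2): res(6,0)=9
after path 6 (12→7→10→9→8→1→13, push 2): res(6,0)=9

Residual capacity of (6,0): 9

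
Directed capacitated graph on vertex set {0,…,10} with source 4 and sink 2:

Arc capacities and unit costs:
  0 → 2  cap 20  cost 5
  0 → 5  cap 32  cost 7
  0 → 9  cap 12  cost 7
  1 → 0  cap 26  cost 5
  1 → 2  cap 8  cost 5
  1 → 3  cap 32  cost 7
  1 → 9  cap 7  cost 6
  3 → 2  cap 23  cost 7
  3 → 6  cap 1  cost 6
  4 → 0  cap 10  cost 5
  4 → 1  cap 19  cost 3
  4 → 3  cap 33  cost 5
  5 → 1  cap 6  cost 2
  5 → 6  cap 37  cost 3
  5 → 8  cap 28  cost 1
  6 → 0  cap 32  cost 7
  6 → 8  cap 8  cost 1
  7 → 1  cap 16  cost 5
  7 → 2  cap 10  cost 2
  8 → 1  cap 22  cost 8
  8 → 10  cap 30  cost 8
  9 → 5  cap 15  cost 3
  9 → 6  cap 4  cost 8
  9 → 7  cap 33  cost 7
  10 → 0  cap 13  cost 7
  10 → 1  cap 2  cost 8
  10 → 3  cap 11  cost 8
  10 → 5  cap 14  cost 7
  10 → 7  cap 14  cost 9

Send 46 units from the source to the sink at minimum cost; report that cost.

Minimum cost for 46 units: 505

shortest-cost path #1: 4→1→2 push 8 @ unit cost 8 (adds 64)
shortest-cost path #2: 4→0→2 push 10 @ unit cost 10 (adds 100)
shortest-cost path #3: 4→3→2 push 23 @ unit cost 12 (adds 276)
shortest-cost path #4: 4→1→0→2 push 5 @ unit cost 13 (adds 65)
total cost = 505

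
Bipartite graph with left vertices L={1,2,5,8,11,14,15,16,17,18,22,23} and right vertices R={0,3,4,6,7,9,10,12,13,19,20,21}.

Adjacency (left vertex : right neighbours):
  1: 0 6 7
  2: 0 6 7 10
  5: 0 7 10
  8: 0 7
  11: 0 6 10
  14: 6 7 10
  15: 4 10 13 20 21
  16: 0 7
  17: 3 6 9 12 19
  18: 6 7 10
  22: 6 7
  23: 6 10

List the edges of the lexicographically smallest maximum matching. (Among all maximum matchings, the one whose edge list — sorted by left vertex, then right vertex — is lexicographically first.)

|M| = 6 (so the lex-smallest maximum matching has 6 edges)
process left vertices in ascending order; for each, take the smallest-labelled available neighbour that still permits 6 edges overall, or leave it unmatched if none does
lex-smallest matching: {1-0, 2-6, 5-7, 11-10, 15-4, 17-3}

Lex-smallest maximum matching: {(1,0), (2,6), (5,7), (11,10), (15,4), (17,3)}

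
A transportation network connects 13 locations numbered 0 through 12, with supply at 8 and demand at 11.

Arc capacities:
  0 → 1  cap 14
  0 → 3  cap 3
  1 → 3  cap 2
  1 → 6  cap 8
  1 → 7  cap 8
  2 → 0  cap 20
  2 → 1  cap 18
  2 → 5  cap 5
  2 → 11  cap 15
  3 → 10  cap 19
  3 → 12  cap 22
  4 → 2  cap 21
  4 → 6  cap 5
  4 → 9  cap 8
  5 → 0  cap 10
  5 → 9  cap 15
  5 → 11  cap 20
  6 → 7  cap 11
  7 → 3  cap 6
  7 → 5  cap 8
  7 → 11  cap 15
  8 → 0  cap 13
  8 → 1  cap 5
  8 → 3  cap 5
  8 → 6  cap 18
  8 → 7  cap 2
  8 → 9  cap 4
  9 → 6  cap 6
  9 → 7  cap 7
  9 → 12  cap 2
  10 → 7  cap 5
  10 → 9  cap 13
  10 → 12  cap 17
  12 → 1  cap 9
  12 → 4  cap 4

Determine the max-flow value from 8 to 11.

augment #1: 8→7→11 bottleneck 2, total now 2
augment #2: 8→1→7→11 bottleneck 5, total now 7
augment #3: 8→6→7→11 bottleneck 8, total now 15
augment #4: 8→6→7→5→11 bottleneck 3, total now 18
augment #5: 8→9→7→5→11 bottleneck 4, total now 22
augment #6: 8→0→1→7→5→11 bottleneck 1, total now 23
augment #7: 8→3→12→4→2→11 bottleneck 4, total now 27

Maximum flow value: 27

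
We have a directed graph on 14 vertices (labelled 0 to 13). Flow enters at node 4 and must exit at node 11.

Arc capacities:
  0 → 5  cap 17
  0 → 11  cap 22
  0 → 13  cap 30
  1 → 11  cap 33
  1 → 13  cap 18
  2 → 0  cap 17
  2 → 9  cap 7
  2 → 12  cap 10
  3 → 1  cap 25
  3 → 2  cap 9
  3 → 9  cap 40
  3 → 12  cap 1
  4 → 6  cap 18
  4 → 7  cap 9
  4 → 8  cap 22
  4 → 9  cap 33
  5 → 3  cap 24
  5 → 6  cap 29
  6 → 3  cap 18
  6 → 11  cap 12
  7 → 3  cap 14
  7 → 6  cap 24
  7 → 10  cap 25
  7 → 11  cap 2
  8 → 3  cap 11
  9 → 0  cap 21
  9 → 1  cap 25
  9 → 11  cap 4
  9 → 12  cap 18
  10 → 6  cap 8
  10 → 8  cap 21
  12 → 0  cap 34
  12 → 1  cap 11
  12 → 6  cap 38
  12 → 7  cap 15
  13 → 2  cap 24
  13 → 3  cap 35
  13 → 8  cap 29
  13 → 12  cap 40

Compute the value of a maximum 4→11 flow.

augment #1: 4→6→11 bottleneck 12, total now 12
augment #2: 4→7→11 bottleneck 2, total now 14
augment #3: 4→9→11 bottleneck 4, total now 18
augment #4: 4→9→0→11 bottleneck 21, total now 39
augment #5: 4→9→1→11 bottleneck 8, total now 47
augment #6: 4→6→3→1→11 bottleneck 6, total now 53
augment #7: 4→7→3→1→11 bottleneck 7, total now 60
augment #8: 4→8→3→1→11 bottleneck 11, total now 71

Maximum flow value: 71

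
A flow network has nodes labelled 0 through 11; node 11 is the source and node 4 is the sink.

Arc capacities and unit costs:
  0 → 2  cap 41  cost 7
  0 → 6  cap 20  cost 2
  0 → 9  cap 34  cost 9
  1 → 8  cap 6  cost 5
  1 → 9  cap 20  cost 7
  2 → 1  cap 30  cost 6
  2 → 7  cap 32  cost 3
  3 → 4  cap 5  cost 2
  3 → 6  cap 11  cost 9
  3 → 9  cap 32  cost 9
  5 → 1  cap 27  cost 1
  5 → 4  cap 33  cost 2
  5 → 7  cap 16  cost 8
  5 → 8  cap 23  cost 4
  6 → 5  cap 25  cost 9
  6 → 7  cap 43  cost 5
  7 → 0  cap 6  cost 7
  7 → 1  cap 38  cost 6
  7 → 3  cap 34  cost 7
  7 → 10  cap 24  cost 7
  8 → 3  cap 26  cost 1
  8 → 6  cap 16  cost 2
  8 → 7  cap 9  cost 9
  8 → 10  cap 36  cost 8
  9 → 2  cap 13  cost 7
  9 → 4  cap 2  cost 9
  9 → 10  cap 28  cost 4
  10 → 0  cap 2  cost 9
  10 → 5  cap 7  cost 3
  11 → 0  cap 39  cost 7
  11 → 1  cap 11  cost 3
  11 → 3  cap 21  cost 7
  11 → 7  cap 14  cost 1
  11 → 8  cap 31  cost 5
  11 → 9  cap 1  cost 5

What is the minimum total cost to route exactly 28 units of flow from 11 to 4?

Minimum cost for 28 units: 415

shortest-cost path #1: 11→8→3→4 push 5 @ unit cost 8 (adds 40)
shortest-cost path #2: 11→7→10→5→4 push 7 @ unit cost 13 (adds 91)
shortest-cost path #3: 11→9→4 push 1 @ unit cost 14 (adds 14)
shortest-cost path #4: 11→8→6→5→4 push 15 @ unit cost 18 (adds 270)
total cost = 415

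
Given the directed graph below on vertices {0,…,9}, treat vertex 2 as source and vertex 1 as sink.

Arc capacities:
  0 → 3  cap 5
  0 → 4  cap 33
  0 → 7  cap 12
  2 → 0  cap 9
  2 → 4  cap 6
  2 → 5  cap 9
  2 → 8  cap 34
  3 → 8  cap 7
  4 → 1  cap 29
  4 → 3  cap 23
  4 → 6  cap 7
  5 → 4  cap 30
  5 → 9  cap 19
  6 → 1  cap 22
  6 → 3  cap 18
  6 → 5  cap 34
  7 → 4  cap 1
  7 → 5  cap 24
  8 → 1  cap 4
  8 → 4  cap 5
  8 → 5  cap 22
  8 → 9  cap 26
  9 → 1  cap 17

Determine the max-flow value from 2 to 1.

augment #1: 2→4→1 bottleneck 6, total now 6
augment #2: 2→8→1 bottleneck 4, total now 10
augment #3: 2→0→4→1 bottleneck 9, total now 19
augment #4: 2→5→4→1 bottleneck 9, total now 28
augment #5: 2→8→4→1 bottleneck 5, total now 33
augment #6: 2→8→9→1 bottleneck 17, total now 50
augment #7: 2→8→5→4→6→1 bottleneck 7, total now 57

Maximum flow value: 57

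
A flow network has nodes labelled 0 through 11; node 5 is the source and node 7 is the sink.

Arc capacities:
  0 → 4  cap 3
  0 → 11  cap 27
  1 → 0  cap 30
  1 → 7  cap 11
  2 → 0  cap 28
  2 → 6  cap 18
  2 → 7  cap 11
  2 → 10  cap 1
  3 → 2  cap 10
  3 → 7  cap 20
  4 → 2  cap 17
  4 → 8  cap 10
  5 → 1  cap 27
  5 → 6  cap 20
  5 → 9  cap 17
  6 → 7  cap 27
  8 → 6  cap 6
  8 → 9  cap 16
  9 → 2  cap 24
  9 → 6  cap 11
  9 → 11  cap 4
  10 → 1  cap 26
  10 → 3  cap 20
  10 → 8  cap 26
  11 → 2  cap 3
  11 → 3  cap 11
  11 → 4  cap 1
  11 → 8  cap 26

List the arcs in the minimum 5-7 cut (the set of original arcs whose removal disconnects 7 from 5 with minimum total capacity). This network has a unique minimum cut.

augment #1: 5→1→7 push 11
augment #2: 5→6→7 push 20
augment #3: 5→9→2→7 push 11
augment #4: 5→9→6→7 push 6
augment #5: 5→1→0→11→3→7 push 11
augment #6: 5→1→0→4→2→6→7 push 1
augment #7: 5→1→0→4→2→10→3→7 push 1
max flow = 61; residual-reachable set from 5 gives S-side
cut edges (S→T): {(1,7), (2,7), (2,10), (6,7), (11,3)} total cap 61

Min-cut arcs: {(1,7), (2,7), (2,10), (6,7), (11,3)} (total capacity 61)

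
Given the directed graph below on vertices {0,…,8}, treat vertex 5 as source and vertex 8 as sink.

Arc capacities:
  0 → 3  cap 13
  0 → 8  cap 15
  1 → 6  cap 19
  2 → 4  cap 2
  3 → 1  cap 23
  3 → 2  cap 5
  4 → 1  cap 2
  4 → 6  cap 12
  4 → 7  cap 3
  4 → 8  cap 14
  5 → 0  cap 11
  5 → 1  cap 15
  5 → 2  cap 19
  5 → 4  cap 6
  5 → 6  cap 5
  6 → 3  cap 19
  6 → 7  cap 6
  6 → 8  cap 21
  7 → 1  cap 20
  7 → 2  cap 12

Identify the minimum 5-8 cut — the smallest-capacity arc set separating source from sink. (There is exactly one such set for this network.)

augment #1: 5→0→8 push 11
augment #2: 5→4→8 push 6
augment #3: 5→6→8 push 5
augment #4: 5→1→6→8 push 15
augment #5: 5→2→4→8 push 2
max flow = 39; residual-reachable set from 5 gives S-side
cut edges (S→T): {(2,4), (5,0), (5,1), (5,4), (5,6)} total cap 39

Min-cut arcs: {(2,4), (5,0), (5,1), (5,4), (5,6)} (total capacity 39)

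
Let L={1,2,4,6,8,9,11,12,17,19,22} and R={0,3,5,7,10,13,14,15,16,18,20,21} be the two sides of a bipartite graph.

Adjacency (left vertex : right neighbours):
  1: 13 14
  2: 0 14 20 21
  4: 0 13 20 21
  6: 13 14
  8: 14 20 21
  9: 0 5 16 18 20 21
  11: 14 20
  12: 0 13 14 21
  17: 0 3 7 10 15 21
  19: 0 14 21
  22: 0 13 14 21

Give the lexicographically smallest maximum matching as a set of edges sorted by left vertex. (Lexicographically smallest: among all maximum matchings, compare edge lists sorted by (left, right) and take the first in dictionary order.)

Lex-smallest maximum matching: {(1,13), (2,0), (4,20), (6,14), (8,21), (9,5), (17,3)}

|M| = 7 (so the lex-smallest maximum matching has 7 edges)
process left vertices in ascending order; for each, take the smallest-labelled available neighbour that still permits 7 edges overall, or leave it unmatched if none does
lex-smallest matching: {1-13, 2-0, 4-20, 6-14, 8-21, 9-5, 17-3}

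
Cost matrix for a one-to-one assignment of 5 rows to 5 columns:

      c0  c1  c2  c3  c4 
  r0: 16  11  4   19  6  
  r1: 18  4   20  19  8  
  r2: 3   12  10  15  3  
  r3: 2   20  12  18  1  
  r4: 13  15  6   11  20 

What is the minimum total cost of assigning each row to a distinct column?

Minimum assignment cost: 23

optimal assignment: row0→col2 (cost 4), row1→col1 (cost 4), row2→col0 (cost 3), row3→col4 (cost 1), row4→col3 (cost 11)
total = 4 + 4 + 3 + 1 + 11 = 23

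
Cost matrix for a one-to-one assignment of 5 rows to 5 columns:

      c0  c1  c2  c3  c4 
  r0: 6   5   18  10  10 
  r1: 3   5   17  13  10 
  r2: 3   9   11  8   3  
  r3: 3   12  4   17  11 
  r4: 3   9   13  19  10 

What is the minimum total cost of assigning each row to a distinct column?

Minimum assignment cost: 25

optimal assignment: row0→col3 (cost 10), row1→col1 (cost 5), row2→col4 (cost 3), row3→col2 (cost 4), row4→col0 (cost 3)
total = 10 + 5 + 3 + 4 + 3 = 25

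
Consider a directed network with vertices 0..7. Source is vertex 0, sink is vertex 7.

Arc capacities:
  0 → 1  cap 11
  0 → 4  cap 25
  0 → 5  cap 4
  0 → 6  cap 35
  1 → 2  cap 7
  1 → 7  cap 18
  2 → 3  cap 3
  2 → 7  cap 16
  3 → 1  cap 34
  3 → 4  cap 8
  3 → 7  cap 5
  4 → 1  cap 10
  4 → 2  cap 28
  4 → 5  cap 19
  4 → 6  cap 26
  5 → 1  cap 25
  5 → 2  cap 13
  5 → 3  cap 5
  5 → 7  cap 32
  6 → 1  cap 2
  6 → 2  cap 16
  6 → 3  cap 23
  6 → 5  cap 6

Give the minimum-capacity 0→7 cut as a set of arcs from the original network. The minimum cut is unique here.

Min-cut arcs: {(0,5), (1,7), (2,7), (3,7), (4,5), (6,5)} (total capacity 68)

augment #1: 0→1→7 push 11
augment #2: 0→5→7 push 4
augment #3: 0→4→1→7 push 7
augment #4: 0→4→2→7 push 16
augment #5: 0→4→5→7 push 2
augment #6: 0→6→3→7 push 5
augment #7: 0→6→5→7 push 6
augment #8: 0→6→1→4→5→7 push 2
augment #9: 0→6→2→4→5→7 push 15
max flow = 68; residual-reachable set from 0 gives S-side
cut edges (S→T): {(0,5), (1,7), (2,7), (3,7), (4,5), (6,5)} total cap 68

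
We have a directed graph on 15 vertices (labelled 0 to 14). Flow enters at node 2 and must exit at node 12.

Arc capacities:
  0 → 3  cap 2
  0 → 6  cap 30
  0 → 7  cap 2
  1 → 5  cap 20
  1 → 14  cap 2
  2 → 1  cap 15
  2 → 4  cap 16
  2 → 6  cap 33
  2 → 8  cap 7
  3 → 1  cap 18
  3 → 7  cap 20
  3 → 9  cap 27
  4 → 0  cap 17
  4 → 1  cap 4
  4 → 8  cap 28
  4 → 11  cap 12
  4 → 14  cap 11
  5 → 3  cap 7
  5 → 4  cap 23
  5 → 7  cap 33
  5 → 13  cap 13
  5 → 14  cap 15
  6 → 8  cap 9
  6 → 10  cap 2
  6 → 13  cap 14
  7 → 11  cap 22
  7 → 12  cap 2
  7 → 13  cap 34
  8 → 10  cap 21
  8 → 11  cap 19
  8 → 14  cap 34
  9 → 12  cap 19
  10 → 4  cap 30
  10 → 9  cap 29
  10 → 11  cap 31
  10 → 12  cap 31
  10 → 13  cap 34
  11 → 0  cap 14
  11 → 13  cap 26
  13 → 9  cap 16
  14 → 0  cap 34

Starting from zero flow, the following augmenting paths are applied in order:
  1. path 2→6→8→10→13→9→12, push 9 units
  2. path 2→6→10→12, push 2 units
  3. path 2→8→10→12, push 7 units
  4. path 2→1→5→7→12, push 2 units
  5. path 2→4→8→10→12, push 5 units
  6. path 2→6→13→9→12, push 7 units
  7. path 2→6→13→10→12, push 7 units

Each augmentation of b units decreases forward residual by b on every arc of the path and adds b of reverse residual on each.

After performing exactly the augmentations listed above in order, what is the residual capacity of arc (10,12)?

Residual capacity of (10,12): 10

after path 1 (2→6→8→10→13→9→12, push 9): res(10,12)=31
after path 2 (2→6→10→12, push 2): res(10,12)=29
after path 3 (2→8→10→12, push 7): res(10,12)=22
after path 4 (2→1→5→7→12, push 2): res(10,12)=22
after path 5 (2→4→8→10→12, push 5): res(10,12)=17
after path 6 (2→6→13→9→12, push 7): res(10,12)=17
after path 7 (2→6→13→10→12, push 7): res(10,12)=10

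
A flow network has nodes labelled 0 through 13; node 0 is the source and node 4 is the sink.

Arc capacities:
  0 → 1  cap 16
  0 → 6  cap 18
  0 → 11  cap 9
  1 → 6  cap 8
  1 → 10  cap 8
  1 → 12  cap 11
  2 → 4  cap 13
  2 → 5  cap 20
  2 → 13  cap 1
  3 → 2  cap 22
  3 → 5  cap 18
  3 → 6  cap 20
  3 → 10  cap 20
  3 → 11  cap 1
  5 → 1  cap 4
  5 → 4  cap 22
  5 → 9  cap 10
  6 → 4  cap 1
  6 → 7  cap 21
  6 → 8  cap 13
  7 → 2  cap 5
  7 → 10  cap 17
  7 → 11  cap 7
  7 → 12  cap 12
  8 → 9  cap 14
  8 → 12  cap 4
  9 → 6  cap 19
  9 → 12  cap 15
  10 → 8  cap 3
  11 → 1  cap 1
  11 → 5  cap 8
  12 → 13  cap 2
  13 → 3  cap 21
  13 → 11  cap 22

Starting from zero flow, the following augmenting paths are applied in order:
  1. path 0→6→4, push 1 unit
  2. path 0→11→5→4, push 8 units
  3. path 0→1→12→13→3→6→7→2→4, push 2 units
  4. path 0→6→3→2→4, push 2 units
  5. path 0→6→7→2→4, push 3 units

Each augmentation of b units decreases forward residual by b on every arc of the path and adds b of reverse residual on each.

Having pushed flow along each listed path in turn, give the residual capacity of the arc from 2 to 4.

after path 1 (0→6→4, push 1): res(2,4)=13
after path 2 (0→11→5→4, push 8): res(2,4)=13
after path 3 (0→1→12→13→3→6→7→2→4, push 2): res(2,4)=11
after path 4 (0→6→3→2→4, push 2): res(2,4)=9
after path 5 (0→6→7→2→4, push 3): res(2,4)=6

Residual capacity of (2,4): 6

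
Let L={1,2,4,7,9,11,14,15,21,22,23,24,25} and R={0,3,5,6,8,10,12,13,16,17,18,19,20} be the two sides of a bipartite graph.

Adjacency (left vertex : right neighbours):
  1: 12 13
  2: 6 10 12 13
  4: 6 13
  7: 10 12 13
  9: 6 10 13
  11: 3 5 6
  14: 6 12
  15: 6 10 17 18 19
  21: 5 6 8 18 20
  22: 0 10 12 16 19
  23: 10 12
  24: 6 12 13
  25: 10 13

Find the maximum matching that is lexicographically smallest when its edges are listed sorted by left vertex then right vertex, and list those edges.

|M| = 8 (so the lex-smallest maximum matching has 8 edges)
process left vertices in ascending order; for each, take the smallest-labelled available neighbour that still permits 8 edges overall, or leave it unmatched if none does
lex-smallest matching: {1-12, 2-6, 4-13, 7-10, 11-3, 15-17, 21-5, 22-0}

Lex-smallest maximum matching: {(1,12), (2,6), (4,13), (7,10), (11,3), (15,17), (21,5), (22,0)}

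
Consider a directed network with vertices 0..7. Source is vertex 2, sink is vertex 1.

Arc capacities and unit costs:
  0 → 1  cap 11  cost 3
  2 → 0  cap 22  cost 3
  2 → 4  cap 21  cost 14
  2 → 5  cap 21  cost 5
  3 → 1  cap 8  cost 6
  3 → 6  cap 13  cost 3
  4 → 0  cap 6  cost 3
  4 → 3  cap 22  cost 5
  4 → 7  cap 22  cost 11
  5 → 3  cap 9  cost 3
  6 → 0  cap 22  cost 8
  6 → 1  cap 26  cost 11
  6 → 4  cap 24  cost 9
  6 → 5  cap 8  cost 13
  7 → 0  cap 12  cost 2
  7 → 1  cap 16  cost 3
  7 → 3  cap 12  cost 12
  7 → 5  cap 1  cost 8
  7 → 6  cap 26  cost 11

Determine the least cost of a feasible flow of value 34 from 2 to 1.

shortest-cost path #1: 2→0→1 push 11 @ unit cost 6 (adds 66)
shortest-cost path #2: 2→5→3→1 push 8 @ unit cost 14 (adds 112)
shortest-cost path #3: 2→5→3→6→1 push 1 @ unit cost 22 (adds 22)
shortest-cost path #4: 2→4→7→1 push 14 @ unit cost 28 (adds 392)
total cost = 592

Minimum cost for 34 units: 592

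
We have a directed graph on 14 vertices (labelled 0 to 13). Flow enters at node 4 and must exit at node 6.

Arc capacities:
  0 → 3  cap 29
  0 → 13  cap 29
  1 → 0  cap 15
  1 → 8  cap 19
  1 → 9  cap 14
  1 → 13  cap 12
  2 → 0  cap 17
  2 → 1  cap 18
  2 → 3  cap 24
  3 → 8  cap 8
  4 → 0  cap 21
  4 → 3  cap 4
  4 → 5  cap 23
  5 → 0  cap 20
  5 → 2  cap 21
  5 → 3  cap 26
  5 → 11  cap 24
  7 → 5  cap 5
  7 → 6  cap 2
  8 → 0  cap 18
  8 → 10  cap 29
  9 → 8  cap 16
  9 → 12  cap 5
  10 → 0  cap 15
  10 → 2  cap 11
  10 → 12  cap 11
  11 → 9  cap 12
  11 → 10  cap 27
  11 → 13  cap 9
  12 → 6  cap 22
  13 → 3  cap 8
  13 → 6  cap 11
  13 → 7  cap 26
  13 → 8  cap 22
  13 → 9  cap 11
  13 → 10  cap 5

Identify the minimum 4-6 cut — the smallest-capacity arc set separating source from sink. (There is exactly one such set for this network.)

Min-cut arcs: {(7,6), (9,12), (10,12), (13,6)} (total capacity 29)

augment #1: 4→0→13→6 push 11
augment #2: 4→0→13→7→6 push 2
augment #3: 4→0→13→9→12→6 push 5
augment #4: 4→0→13→10→12→6 push 3
augment #5: 4→3→8→10→12→6 push 4
augment #6: 4→5→11→10→12→6 push 4
max flow = 29; residual-reachable set from 4 gives S-side
cut edges (S→T): {(7,6), (9,12), (10,12), (13,6)} total cap 29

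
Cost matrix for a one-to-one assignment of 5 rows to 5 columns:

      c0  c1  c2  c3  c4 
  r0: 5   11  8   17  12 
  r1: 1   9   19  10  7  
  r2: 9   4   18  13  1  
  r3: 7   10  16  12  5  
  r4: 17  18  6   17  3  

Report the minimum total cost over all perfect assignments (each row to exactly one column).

Minimum assignment cost: 28

optimal assignment: row0→col2 (cost 8), row1→col0 (cost 1), row2→col1 (cost 4), row3→col3 (cost 12), row4→col4 (cost 3)
total = 8 + 1 + 4 + 12 + 3 = 28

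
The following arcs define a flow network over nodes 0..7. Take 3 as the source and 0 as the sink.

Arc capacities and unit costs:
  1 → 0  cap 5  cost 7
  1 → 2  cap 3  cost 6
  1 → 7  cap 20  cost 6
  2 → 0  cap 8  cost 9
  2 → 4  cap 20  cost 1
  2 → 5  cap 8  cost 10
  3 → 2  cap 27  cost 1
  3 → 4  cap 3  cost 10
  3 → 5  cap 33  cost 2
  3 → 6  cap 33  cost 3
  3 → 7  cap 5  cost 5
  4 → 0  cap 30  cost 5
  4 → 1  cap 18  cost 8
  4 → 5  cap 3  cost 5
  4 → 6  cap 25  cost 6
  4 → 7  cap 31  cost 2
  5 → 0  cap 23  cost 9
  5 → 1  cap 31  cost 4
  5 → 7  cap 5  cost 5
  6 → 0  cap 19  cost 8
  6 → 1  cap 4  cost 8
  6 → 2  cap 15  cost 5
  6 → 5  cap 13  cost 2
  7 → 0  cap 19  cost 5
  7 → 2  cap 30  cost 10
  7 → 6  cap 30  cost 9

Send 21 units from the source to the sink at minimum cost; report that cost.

Minimum cost for 21 units: 150

shortest-cost path #1: 3→2→4→0 push 20 @ unit cost 7 (adds 140)
shortest-cost path #2: 3→7→0 push 1 @ unit cost 10 (adds 10)
total cost = 150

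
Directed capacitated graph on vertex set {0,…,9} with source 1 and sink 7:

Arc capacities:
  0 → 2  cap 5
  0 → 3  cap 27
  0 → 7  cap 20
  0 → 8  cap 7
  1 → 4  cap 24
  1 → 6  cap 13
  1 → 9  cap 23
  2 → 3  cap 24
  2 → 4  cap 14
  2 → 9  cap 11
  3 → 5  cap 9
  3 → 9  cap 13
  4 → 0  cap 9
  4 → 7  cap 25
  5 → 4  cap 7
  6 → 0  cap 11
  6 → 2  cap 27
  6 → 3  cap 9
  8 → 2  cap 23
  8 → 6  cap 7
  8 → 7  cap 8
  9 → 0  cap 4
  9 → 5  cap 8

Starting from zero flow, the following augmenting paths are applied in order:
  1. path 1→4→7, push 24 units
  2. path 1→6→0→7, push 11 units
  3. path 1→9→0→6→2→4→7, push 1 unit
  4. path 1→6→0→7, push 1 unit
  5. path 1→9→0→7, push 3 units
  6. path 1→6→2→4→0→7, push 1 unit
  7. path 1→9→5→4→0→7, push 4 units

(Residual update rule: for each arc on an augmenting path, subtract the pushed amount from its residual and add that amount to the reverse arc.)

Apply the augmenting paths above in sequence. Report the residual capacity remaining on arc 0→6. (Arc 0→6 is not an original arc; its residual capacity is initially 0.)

after path 1 (1→4→7, push 24): res(0,6)=0
after path 2 (1→6→0→7, push 11): res(0,6)=11
after path 3 (1→9→0→6→2→4→7, push 1): res(0,6)=10
after path 4 (1→6→0→7, push 1): res(0,6)=11
after path 5 (1→9→0→7, push 3): res(0,6)=11
after path 6 (1→6→2→4→0→7, push 1): res(0,6)=11
after path 7 (1→9→5→4→0→7, push 4): res(0,6)=11

Residual capacity of (0,6): 11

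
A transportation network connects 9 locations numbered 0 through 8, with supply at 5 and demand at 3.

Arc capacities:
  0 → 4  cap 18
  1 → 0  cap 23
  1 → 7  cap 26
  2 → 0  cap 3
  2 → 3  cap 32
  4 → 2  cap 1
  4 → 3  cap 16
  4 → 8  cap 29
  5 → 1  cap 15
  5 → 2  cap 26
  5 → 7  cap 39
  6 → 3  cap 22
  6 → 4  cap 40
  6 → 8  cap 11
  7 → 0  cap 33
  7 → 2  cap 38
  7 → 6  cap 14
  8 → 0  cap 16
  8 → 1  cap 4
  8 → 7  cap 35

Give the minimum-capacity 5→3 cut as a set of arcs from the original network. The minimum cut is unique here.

Min-cut arcs: {(2,3), (4,3), (7,6)} (total capacity 62)

augment #1: 5→2→3 push 26
augment #2: 5→7→2→3 push 6
augment #3: 5→7→6→3 push 14
augment #4: 5→1→0→4→3 push 15
augment #5: 5→7→0→4→3 push 1
max flow = 62; residual-reachable set from 5 gives S-side
cut edges (S→T): {(2,3), (4,3), (7,6)} total cap 62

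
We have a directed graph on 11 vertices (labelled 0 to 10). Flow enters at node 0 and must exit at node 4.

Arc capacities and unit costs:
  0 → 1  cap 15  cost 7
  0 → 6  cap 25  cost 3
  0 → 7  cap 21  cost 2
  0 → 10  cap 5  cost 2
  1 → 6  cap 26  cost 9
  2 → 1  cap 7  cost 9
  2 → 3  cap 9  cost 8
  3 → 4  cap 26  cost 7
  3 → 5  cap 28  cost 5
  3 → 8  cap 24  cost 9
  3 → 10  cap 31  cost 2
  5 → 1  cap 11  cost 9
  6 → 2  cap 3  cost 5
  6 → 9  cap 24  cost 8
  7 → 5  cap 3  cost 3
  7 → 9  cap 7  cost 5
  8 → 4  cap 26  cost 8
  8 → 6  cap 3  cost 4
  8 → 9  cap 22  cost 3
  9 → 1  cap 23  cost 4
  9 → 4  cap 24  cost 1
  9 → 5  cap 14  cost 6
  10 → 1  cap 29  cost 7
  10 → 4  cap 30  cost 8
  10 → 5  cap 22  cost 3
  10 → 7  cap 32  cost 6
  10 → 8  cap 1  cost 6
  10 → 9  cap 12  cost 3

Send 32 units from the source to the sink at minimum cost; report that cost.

Minimum cost for 32 units: 379

shortest-cost path #1: 0→10→9→4 push 5 @ unit cost 6 (adds 30)
shortest-cost path #2: 0→7→9→4 push 7 @ unit cost 8 (adds 56)
shortest-cost path #3: 0→6→9→4 push 12 @ unit cost 12 (adds 144)
shortest-cost path #4: 0→6→9→10→4 push 5 @ unit cost 16 (adds 80)
shortest-cost path #5: 0→6→2→3→4 push 3 @ unit cost 23 (adds 69)
total cost = 379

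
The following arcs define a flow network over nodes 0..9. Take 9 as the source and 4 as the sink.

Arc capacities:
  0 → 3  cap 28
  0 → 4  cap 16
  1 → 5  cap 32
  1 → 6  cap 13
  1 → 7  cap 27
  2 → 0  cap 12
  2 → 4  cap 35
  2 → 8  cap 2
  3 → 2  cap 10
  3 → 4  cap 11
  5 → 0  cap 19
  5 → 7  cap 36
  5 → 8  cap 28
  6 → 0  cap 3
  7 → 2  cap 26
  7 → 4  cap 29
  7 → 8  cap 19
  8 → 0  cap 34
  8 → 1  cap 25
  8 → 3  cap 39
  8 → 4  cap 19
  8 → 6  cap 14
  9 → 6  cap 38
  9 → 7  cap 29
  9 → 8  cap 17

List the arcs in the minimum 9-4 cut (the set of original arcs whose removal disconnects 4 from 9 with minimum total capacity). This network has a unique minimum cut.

augment #1: 9→7→4 push 29
augment #2: 9→8→4 push 17
augment #3: 9→6→0→4 push 3
max flow = 49; residual-reachable set from 9 gives S-side
cut edges (S→T): {(6,0), (9,7), (9,8)} total cap 49

Min-cut arcs: {(6,0), (9,7), (9,8)} (total capacity 49)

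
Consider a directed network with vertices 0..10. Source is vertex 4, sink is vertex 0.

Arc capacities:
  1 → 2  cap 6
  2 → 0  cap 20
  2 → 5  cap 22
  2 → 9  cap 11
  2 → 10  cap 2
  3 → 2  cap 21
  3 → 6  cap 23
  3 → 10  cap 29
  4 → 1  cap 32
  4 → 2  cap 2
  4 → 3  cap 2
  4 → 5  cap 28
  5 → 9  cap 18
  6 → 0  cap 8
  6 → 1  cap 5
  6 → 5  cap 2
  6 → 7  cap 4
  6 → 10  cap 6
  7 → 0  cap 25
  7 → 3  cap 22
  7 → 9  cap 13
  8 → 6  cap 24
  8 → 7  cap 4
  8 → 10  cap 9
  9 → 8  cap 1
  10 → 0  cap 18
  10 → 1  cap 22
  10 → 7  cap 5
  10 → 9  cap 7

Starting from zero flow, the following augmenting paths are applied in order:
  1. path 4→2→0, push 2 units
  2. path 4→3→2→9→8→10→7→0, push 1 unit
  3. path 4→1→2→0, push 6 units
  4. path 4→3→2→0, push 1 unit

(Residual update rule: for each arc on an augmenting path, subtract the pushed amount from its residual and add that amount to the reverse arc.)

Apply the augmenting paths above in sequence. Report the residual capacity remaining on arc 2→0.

after path 1 (4→2→0, push 2): res(2,0)=18
after path 2 (4→3→2→9→8→10→7→0, push 1): res(2,0)=18
after path 3 (4→1→2→0, push 6): res(2,0)=12
after path 4 (4→3→2→0, push 1): res(2,0)=11

Residual capacity of (2,0): 11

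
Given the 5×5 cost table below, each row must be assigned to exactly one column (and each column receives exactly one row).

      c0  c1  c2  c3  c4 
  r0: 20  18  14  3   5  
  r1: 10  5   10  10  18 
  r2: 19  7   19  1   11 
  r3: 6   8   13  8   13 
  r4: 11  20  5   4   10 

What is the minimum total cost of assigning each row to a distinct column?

Minimum assignment cost: 22

optimal assignment: row0→col4 (cost 5), row1→col1 (cost 5), row2→col3 (cost 1), row3→col0 (cost 6), row4→col2 (cost 5)
total = 5 + 5 + 1 + 6 + 5 = 22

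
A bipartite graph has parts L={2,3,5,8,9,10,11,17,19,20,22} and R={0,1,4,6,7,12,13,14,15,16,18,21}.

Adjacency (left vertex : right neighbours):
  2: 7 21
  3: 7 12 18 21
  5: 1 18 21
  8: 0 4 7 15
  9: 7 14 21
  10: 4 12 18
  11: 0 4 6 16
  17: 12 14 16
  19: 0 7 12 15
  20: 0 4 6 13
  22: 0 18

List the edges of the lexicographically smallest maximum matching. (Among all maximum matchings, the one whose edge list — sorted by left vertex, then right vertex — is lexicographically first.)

Lex-smallest maximum matching: {(2,7), (3,12), (5,1), (8,0), (9,14), (10,4), (11,6), (17,16), (19,15), (20,13), (22,18)}

|M| = 11 (so the lex-smallest maximum matching has 11 edges)
process left vertices in ascending order; for each, take the smallest-labelled available neighbour that still permits 11 edges overall, or leave it unmatched if none does
lex-smallest matching: {2-7, 3-12, 5-1, 8-0, 9-14, 10-4, 11-6, 17-16, 19-15, 20-13, 22-18}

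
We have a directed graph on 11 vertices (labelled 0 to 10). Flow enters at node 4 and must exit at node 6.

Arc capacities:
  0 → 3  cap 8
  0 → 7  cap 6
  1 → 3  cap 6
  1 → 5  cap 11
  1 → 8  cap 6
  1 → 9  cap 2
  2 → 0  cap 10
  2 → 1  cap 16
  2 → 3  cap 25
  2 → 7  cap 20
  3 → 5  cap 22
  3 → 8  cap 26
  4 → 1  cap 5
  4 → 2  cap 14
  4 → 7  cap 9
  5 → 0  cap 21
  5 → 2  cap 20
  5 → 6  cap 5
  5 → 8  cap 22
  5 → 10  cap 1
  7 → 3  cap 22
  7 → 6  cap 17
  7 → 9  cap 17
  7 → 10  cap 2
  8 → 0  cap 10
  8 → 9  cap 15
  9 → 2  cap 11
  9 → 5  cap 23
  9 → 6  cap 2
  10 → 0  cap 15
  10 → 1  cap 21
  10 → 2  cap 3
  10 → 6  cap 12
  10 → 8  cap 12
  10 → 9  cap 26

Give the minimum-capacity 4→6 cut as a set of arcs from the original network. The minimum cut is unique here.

augment #1: 4→7→6 push 9
augment #2: 4→1→5→6 push 5
augment #3: 4→2→7→6 push 8
augment #4: 4→2→1→9→6 push 2
augment #5: 4→2→7→10→6 push 2
augment #6: 4→2→1→5→10→6 push 1
max flow = 27; residual-reachable set from 4 gives S-side
cut edges (S→T): {(5,6), (5,10), (7,6), (7,10), (9,6)} total cap 27

Min-cut arcs: {(5,6), (5,10), (7,6), (7,10), (9,6)} (total capacity 27)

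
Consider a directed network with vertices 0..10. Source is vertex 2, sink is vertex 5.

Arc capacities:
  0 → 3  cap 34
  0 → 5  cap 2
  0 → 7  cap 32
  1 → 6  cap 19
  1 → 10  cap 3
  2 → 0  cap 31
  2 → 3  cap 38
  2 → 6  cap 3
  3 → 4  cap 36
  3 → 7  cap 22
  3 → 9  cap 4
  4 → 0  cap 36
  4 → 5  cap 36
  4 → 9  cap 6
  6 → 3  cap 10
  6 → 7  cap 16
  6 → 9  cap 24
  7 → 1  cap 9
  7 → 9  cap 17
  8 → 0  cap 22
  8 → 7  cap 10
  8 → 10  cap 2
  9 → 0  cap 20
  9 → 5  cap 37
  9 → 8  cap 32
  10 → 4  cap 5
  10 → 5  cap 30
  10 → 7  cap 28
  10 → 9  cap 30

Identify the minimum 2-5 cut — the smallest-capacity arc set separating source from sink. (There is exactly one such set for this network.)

augment #1: 2→0→5 push 2
augment #2: 2→3→4→5 push 36
augment #3: 2→3→9→5 push 2
augment #4: 2→6→9→5 push 3
augment #5: 2→0→3→9→5 push 2
augment #6: 2→0→7→9→5 push 17
augment #7: 2→0→7→1→10→5 push 3
augment #8: 2→0→7→1→6→9→5 push 6
max flow = 71; residual-reachable set from 2 gives S-side
cut edges (S→T): {(0,5), (2,6), (3,4), (3,9), (7,1), (7,9)} total cap 71

Min-cut arcs: {(0,5), (2,6), (3,4), (3,9), (7,1), (7,9)} (total capacity 71)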